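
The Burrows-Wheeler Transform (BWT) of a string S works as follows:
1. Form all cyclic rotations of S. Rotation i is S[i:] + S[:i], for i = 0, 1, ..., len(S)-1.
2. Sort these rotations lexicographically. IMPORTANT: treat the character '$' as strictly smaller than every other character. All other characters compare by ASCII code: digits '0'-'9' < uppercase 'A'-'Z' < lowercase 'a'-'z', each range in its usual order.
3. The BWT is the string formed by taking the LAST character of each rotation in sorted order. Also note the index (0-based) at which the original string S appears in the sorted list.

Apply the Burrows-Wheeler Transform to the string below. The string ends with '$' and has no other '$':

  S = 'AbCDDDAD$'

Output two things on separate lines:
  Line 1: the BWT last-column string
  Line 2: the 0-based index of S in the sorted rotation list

All 9 rotations (rotation i = S[i:]+S[:i]):
  rot[0] = AbCDDDAD$
  rot[1] = bCDDDAD$A
  rot[2] = CDDDAD$Ab
  rot[3] = DDDAD$AbC
  rot[4] = DDAD$AbCD
  rot[5] = DAD$AbCDD
  rot[6] = AD$AbCDDD
  rot[7] = D$AbCDDDA
  rot[8] = $AbCDDDAD
Sorted (with $ < everything):
  sorted[0] = $AbCDDDAD  (last char: 'D')
  sorted[1] = AD$AbCDDD  (last char: 'D')
  sorted[2] = AbCDDDAD$  (last char: '$')
  sorted[3] = CDDDAD$Ab  (last char: 'b')
  sorted[4] = D$AbCDDDA  (last char: 'A')
  sorted[5] = DAD$AbCDD  (last char: 'D')
  sorted[6] = DDAD$AbCD  (last char: 'D')
  sorted[7] = DDDAD$AbC  (last char: 'C')
  sorted[8] = bCDDDAD$A  (last char: 'A')
Last column: DD$bADDCA
Original string S is at sorted index 2

Answer: DD$bADDCA
2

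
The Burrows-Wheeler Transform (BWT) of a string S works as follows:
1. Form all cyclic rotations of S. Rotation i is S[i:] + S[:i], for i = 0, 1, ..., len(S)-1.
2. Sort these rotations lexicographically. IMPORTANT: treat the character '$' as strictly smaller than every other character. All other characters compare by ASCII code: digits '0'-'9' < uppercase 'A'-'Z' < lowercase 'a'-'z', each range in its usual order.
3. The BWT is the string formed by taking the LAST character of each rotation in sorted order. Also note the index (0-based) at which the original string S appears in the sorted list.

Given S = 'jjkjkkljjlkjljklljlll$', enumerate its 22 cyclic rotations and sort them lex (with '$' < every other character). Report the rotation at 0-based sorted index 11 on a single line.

All 22 rotations (rotation i = S[i:]+S[:i]):
  rot[0] = jjkjkkljjlkjljklljlll$
  rot[1] = jkjkkljjlkjljklljlll$j
  rot[2] = kjkkljjlkjljklljlll$jj
  rot[3] = jkkljjlkjljklljlll$jjk
  rot[4] = kkljjlkjljklljlll$jjkj
  rot[5] = kljjlkjljklljlll$jjkjk
  rot[6] = ljjlkjljklljlll$jjkjkk
  rot[7] = jjlkjljklljlll$jjkjkkl
  rot[8] = jlkjljklljlll$jjkjkklj
  rot[9] = lkjljklljlll$jjkjkkljj
  rot[10] = kjljklljlll$jjkjkkljjl
  rot[11] = jljklljlll$jjkjkkljjlk
  rot[12] = ljklljlll$jjkjkkljjlkj
  rot[13] = jklljlll$jjkjkkljjlkjl
  rot[14] = klljlll$jjkjkkljjlkjlj
  rot[15] = lljlll$jjkjkkljjlkjljk
  rot[16] = ljlll$jjkjkkljjlkjljkl
  rot[17] = jlll$jjkjkkljjlkjljkll
  rot[18] = lll$jjkjkkljjlkjljkllj
  rot[19] = ll$jjkjkkljjlkjljklljl
  rot[20] = l$jjkjkkljjlkjljklljll
  rot[21] = $jjkjkkljjlkjljklljlll
Sorted (with $ < everything):
  sorted[0] = $jjkjkkljjlkjljklljlll
  sorted[1] = jjkjkkljjlkjljklljlll$
  sorted[2] = jjlkjljklljlll$jjkjkkl
  sorted[3] = jkjkkljjlkjljklljlll$j
  sorted[4] = jkkljjlkjljklljlll$jjk
  sorted[5] = jklljlll$jjkjkkljjlkjl
  sorted[6] = jljklljlll$jjkjkkljjlk
  sorted[7] = jlkjljklljlll$jjkjkklj
  sorted[8] = jlll$jjkjkkljjlkjljkll
  sorted[9] = kjkkljjlkjljklljlll$jj
  sorted[10] = kjljklljlll$jjkjkkljjl
  sorted[11] = kkljjlkjljklljlll$jjkj
  sorted[12] = kljjlkjljklljlll$jjkjk
  sorted[13] = klljlll$jjkjkkljjlkjlj
  sorted[14] = l$jjkjkkljjlkjljklljll
  sorted[15] = ljjlkjljklljlll$jjkjkk
  sorted[16] = ljklljlll$jjkjkkljjlkj
  sorted[17] = ljlll$jjkjkkljjlkjljkl
  sorted[18] = lkjljklljlll$jjkjkkljj
  sorted[19] = ll$jjkjkkljjlkjljklljl
  sorted[20] = lljlll$jjkjkkljjlkjljk
  sorted[21] = lll$jjkjkkljjlkjljkllj
sorted[11] = kkljjlkjljklljlll$jjkj

Answer: kkljjlkjljklljlll$jjkj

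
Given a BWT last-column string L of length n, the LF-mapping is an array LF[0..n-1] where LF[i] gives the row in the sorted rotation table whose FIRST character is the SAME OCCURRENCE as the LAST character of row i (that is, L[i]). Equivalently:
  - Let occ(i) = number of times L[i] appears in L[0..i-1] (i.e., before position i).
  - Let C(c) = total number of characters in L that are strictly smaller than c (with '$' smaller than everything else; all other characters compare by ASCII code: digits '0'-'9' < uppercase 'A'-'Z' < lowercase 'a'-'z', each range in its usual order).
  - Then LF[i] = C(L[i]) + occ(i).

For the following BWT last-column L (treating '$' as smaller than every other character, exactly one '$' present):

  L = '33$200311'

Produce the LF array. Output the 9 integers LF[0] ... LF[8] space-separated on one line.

Answer: 6 7 0 5 1 2 8 3 4

Derivation:
Char counts: '$':1, '0':2, '1':2, '2':1, '3':3
C (first-col start): C('$')=0, C('0')=1, C('1')=3, C('2')=5, C('3')=6
L[0]='3': occ=0, LF[0]=C('3')+0=6+0=6
L[1]='3': occ=1, LF[1]=C('3')+1=6+1=7
L[2]='$': occ=0, LF[2]=C('$')+0=0+0=0
L[3]='2': occ=0, LF[3]=C('2')+0=5+0=5
L[4]='0': occ=0, LF[4]=C('0')+0=1+0=1
L[5]='0': occ=1, LF[5]=C('0')+1=1+1=2
L[6]='3': occ=2, LF[6]=C('3')+2=6+2=8
L[7]='1': occ=0, LF[7]=C('1')+0=3+0=3
L[8]='1': occ=1, LF[8]=C('1')+1=3+1=4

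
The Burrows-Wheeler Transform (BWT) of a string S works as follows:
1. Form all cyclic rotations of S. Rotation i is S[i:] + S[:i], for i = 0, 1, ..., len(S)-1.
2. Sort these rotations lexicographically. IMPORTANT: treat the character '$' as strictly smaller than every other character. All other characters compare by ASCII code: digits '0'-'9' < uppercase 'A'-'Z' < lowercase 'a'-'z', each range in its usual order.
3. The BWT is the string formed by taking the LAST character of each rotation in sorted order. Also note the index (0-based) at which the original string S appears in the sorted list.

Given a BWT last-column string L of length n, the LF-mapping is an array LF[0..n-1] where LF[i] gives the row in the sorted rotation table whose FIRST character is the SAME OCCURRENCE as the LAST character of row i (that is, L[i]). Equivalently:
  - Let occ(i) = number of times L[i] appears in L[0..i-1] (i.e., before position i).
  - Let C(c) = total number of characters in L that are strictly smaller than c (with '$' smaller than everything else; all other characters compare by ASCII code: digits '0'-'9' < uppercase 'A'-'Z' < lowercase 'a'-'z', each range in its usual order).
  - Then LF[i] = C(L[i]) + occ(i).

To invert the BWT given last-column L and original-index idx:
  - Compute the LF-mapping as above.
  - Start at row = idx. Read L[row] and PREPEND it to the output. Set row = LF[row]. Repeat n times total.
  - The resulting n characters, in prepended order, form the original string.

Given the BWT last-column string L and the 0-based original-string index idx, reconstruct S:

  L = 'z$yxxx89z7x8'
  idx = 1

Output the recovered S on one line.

Answer: 7y8x9xx8zxz$

Derivation:
LF mapping: 10 0 9 5 6 7 2 4 11 1 8 3
Walk LF starting at row 1, prepending L[row]:
  step 1: row=1, L[1]='$', prepend. Next row=LF[1]=0
  step 2: row=0, L[0]='z', prepend. Next row=LF[0]=10
  step 3: row=10, L[10]='x', prepend. Next row=LF[10]=8
  step 4: row=8, L[8]='z', prepend. Next row=LF[8]=11
  step 5: row=11, L[11]='8', prepend. Next row=LF[11]=3
  step 6: row=3, L[3]='x', prepend. Next row=LF[3]=5
  step 7: row=5, L[5]='x', prepend. Next row=LF[5]=7
  step 8: row=7, L[7]='9', prepend. Next row=LF[7]=4
  step 9: row=4, L[4]='x', prepend. Next row=LF[4]=6
  step 10: row=6, L[6]='8', prepend. Next row=LF[6]=2
  step 11: row=2, L[2]='y', prepend. Next row=LF[2]=9
  step 12: row=9, L[9]='7', prepend. Next row=LF[9]=1
Reversed output: 7y8x9xx8zxz$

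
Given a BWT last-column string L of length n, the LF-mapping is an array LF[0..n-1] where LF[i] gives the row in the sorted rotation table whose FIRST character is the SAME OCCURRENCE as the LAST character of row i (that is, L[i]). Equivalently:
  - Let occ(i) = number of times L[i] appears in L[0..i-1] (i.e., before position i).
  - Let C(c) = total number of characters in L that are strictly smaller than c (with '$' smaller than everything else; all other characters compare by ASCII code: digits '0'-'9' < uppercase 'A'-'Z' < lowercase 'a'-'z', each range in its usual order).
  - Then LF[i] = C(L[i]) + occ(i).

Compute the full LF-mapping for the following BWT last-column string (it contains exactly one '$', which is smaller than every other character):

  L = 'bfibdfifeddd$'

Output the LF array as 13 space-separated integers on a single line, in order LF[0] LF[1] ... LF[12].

Char counts: '$':1, 'b':2, 'd':4, 'e':1, 'f':3, 'i':2
C (first-col start): C('$')=0, C('b')=1, C('d')=3, C('e')=7, C('f')=8, C('i')=11
L[0]='b': occ=0, LF[0]=C('b')+0=1+0=1
L[1]='f': occ=0, LF[1]=C('f')+0=8+0=8
L[2]='i': occ=0, LF[2]=C('i')+0=11+0=11
L[3]='b': occ=1, LF[3]=C('b')+1=1+1=2
L[4]='d': occ=0, LF[4]=C('d')+0=3+0=3
L[5]='f': occ=1, LF[5]=C('f')+1=8+1=9
L[6]='i': occ=1, LF[6]=C('i')+1=11+1=12
L[7]='f': occ=2, LF[7]=C('f')+2=8+2=10
L[8]='e': occ=0, LF[8]=C('e')+0=7+0=7
L[9]='d': occ=1, LF[9]=C('d')+1=3+1=4
L[10]='d': occ=2, LF[10]=C('d')+2=3+2=5
L[11]='d': occ=3, LF[11]=C('d')+3=3+3=6
L[12]='$': occ=0, LF[12]=C('$')+0=0+0=0

Answer: 1 8 11 2 3 9 12 10 7 4 5 6 0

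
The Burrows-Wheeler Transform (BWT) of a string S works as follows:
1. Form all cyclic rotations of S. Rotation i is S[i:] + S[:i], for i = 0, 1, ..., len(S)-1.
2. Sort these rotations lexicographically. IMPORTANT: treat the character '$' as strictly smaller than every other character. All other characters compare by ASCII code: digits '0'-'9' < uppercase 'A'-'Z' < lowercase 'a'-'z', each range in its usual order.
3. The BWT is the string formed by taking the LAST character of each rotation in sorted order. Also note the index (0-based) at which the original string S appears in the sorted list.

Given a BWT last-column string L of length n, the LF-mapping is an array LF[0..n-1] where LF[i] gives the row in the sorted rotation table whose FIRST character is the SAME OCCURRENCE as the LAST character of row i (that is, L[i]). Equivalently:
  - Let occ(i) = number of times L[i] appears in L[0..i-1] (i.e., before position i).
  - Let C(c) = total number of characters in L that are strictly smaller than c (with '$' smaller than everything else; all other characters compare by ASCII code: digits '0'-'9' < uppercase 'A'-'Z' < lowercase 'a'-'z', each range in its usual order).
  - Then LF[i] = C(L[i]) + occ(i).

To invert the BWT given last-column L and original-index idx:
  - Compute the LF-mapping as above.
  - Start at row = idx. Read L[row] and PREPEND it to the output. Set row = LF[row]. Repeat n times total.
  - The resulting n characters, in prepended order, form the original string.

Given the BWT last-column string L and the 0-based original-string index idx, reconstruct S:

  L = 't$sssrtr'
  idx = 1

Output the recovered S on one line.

LF mapping: 6 0 3 4 5 1 7 2
Walk LF starting at row 1, prepending L[row]:
  step 1: row=1, L[1]='$', prepend. Next row=LF[1]=0
  step 2: row=0, L[0]='t', prepend. Next row=LF[0]=6
  step 3: row=6, L[6]='t', prepend. Next row=LF[6]=7
  step 4: row=7, L[7]='r', prepend. Next row=LF[7]=2
  step 5: row=2, L[2]='s', prepend. Next row=LF[2]=3
  step 6: row=3, L[3]='s', prepend. Next row=LF[3]=4
  step 7: row=4, L[4]='s', prepend. Next row=LF[4]=5
  step 8: row=5, L[5]='r', prepend. Next row=LF[5]=1
Reversed output: rsssrtt$

Answer: rsssrtt$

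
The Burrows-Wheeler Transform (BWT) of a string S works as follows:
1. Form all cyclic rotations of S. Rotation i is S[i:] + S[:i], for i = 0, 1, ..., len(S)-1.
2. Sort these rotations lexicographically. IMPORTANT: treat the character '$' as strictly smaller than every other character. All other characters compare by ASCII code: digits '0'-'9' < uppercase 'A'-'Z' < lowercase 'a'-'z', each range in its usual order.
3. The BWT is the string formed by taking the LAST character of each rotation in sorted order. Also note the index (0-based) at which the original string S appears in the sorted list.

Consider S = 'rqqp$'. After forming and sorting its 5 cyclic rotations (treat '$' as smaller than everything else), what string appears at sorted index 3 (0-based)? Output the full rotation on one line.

Answer: qqp$r

Derivation:
All 5 rotations (rotation i = S[i:]+S[:i]):
  rot[0] = rqqp$
  rot[1] = qqp$r
  rot[2] = qp$rq
  rot[3] = p$rqq
  rot[4] = $rqqp
Sorted (with $ < everything):
  sorted[0] = $rqqp
  sorted[1] = p$rqq
  sorted[2] = qp$rq
  sorted[3] = qqp$r
  sorted[4] = rqqp$
sorted[3] = qqp$r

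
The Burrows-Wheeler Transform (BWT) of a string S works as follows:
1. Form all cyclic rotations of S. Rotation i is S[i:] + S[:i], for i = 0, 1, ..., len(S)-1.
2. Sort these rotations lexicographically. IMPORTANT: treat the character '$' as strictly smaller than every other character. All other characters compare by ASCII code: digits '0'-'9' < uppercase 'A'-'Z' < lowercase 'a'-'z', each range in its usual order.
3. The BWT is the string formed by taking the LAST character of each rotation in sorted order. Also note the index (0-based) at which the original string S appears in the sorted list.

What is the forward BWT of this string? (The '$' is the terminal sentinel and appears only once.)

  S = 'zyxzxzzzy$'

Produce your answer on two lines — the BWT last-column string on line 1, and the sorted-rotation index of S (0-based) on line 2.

All 10 rotations (rotation i = S[i:]+S[:i]):
  rot[0] = zyxzxzzzy$
  rot[1] = yxzxzzzy$z
  rot[2] = xzxzzzy$zy
  rot[3] = zxzzzy$zyx
  rot[4] = xzzzy$zyxz
  rot[5] = zzzy$zyxzx
  rot[6] = zzy$zyxzxz
  rot[7] = zy$zyxzxzz
  rot[8] = y$zyxzxzzz
  rot[9] = $zyxzxzzzy
Sorted (with $ < everything):
  sorted[0] = $zyxzxzzzy  (last char: 'y')
  sorted[1] = xzxzzzy$zy  (last char: 'y')
  sorted[2] = xzzzy$zyxz  (last char: 'z')
  sorted[3] = y$zyxzxzzz  (last char: 'z')
  sorted[4] = yxzxzzzy$z  (last char: 'z')
  sorted[5] = zxzzzy$zyx  (last char: 'x')
  sorted[6] = zy$zyxzxzz  (last char: 'z')
  sorted[7] = zyxzxzzzy$  (last char: '$')
  sorted[8] = zzy$zyxzxz  (last char: 'z')
  sorted[9] = zzzy$zyxzx  (last char: 'x')
Last column: yyzzzxz$zx
Original string S is at sorted index 7

Answer: yyzzzxz$zx
7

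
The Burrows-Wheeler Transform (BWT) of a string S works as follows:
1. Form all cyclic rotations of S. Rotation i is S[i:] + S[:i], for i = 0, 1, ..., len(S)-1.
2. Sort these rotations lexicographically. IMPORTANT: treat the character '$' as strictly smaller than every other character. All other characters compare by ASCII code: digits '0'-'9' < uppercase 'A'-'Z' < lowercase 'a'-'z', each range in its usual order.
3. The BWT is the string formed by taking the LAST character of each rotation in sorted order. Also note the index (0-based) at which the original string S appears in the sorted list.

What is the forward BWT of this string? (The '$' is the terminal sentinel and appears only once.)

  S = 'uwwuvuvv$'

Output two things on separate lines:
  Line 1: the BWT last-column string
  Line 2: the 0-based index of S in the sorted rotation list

Answer: vwv$vuuwu
3

Derivation:
All 9 rotations (rotation i = S[i:]+S[:i]):
  rot[0] = uwwuvuvv$
  rot[1] = wwuvuvv$u
  rot[2] = wuvuvv$uw
  rot[3] = uvuvv$uww
  rot[4] = vuvv$uwwu
  rot[5] = uvv$uwwuv
  rot[6] = vv$uwwuvu
  rot[7] = v$uwwuvuv
  rot[8] = $uwwuvuvv
Sorted (with $ < everything):
  sorted[0] = $uwwuvuvv  (last char: 'v')
  sorted[1] = uvuvv$uww  (last char: 'w')
  sorted[2] = uvv$uwwuv  (last char: 'v')
  sorted[3] = uwwuvuvv$  (last char: '$')
  sorted[4] = v$uwwuvuv  (last char: 'v')
  sorted[5] = vuvv$uwwu  (last char: 'u')
  sorted[6] = vv$uwwuvu  (last char: 'u')
  sorted[7] = wuvuvv$uw  (last char: 'w')
  sorted[8] = wwuvuvv$u  (last char: 'u')
Last column: vwv$vuuwu
Original string S is at sorted index 3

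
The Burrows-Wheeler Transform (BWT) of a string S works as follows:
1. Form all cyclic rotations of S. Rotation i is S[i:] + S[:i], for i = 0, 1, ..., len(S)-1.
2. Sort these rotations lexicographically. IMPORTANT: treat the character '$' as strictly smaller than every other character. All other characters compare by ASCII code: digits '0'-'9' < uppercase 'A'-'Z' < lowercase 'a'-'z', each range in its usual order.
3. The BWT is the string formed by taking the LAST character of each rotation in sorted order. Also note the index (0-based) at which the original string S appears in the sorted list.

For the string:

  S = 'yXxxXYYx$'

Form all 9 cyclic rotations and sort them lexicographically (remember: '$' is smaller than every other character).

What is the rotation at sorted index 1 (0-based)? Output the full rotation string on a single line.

Answer: XYYx$yXxx

Derivation:
All 9 rotations (rotation i = S[i:]+S[:i]):
  rot[0] = yXxxXYYx$
  rot[1] = XxxXYYx$y
  rot[2] = xxXYYx$yX
  rot[3] = xXYYx$yXx
  rot[4] = XYYx$yXxx
  rot[5] = YYx$yXxxX
  rot[6] = Yx$yXxxXY
  rot[7] = x$yXxxXYY
  rot[8] = $yXxxXYYx
Sorted (with $ < everything):
  sorted[0] = $yXxxXYYx
  sorted[1] = XYYx$yXxx
  sorted[2] = XxxXYYx$y
  sorted[3] = YYx$yXxxX
  sorted[4] = Yx$yXxxXY
  sorted[5] = x$yXxxXYY
  sorted[6] = xXYYx$yXx
  sorted[7] = xxXYYx$yX
  sorted[8] = yXxxXYYx$
sorted[1] = XYYx$yXxx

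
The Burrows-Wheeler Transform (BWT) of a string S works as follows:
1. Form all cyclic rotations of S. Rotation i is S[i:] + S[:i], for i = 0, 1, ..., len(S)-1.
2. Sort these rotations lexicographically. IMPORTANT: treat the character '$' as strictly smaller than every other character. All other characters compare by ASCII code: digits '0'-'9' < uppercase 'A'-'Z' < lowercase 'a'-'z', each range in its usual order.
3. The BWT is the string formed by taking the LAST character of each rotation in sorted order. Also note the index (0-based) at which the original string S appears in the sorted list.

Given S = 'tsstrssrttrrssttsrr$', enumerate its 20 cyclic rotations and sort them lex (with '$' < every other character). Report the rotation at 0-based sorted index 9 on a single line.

All 20 rotations (rotation i = S[i:]+S[:i]):
  rot[0] = tsstrssrttrrssttsrr$
  rot[1] = sstrssrttrrssttsrr$t
  rot[2] = strssrttrrssttsrr$ts
  rot[3] = trssrttrrssttsrr$tss
  rot[4] = rssrttrrssttsrr$tsst
  rot[5] = ssrttrrssttsrr$tsstr
  rot[6] = srttrrssttsrr$tsstrs
  rot[7] = rttrrssttsrr$tsstrss
  rot[8] = ttrrssttsrr$tsstrssr
  rot[9] = trrssttsrr$tsstrssrt
  rot[10] = rrssttsrr$tsstrssrtt
  rot[11] = rssttsrr$tsstrssrttr
  rot[12] = ssttsrr$tsstrssrttrr
  rot[13] = sttsrr$tsstrssrttrrs
  rot[14] = ttsrr$tsstrssrttrrss
  rot[15] = tsrr$tsstrssrttrrsst
  rot[16] = srr$tsstrssrttrrsstt
  rot[17] = rr$tsstrssrttrrsstts
  rot[18] = r$tsstrssrttrrssttsr
  rot[19] = $tsstrssrttrrssttsrr
Sorted (with $ < everything):
  sorted[0] = $tsstrssrttrrssttsrr
  sorted[1] = r$tsstrssrttrrssttsr
  sorted[2] = rr$tsstrssrttrrsstts
  sorted[3] = rrssttsrr$tsstrssrtt
  sorted[4] = rssrttrrssttsrr$tsst
  sorted[5] = rssttsrr$tsstrssrttr
  sorted[6] = rttrrssttsrr$tsstrss
  sorted[7] = srr$tsstrssrttrrsstt
  sorted[8] = srttrrssttsrr$tsstrs
  sorted[9] = ssrttrrssttsrr$tsstr
  sorted[10] = sstrssrttrrssttsrr$t
  sorted[11] = ssttsrr$tsstrssrttrr
  sorted[12] = strssrttrrssttsrr$ts
  sorted[13] = sttsrr$tsstrssrttrrs
  sorted[14] = trrssttsrr$tsstrssrt
  sorted[15] = trssrttrrssttsrr$tss
  sorted[16] = tsrr$tsstrssrttrrsst
  sorted[17] = tsstrssrttrrssttsrr$
  sorted[18] = ttrrssttsrr$tsstrssr
  sorted[19] = ttsrr$tsstrssrttrrss
sorted[9] = ssrttrrssttsrr$tsstr

Answer: ssrttrrssttsrr$tsstr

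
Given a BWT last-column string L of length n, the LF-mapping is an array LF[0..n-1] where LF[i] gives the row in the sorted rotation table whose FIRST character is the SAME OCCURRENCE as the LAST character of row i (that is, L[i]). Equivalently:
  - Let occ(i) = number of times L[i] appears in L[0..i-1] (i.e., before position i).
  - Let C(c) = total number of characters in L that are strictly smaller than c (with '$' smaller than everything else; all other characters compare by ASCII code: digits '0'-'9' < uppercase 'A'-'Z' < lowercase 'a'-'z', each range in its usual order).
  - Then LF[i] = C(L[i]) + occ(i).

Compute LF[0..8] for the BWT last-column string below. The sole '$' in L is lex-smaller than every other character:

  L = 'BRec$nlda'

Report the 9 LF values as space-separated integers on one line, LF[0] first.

Char counts: '$':1, 'B':1, 'R':1, 'a':1, 'c':1, 'd':1, 'e':1, 'l':1, 'n':1
C (first-col start): C('$')=0, C('B')=1, C('R')=2, C('a')=3, C('c')=4, C('d')=5, C('e')=6, C('l')=7, C('n')=8
L[0]='B': occ=0, LF[0]=C('B')+0=1+0=1
L[1]='R': occ=0, LF[1]=C('R')+0=2+0=2
L[2]='e': occ=0, LF[2]=C('e')+0=6+0=6
L[3]='c': occ=0, LF[3]=C('c')+0=4+0=4
L[4]='$': occ=0, LF[4]=C('$')+0=0+0=0
L[5]='n': occ=0, LF[5]=C('n')+0=8+0=8
L[6]='l': occ=0, LF[6]=C('l')+0=7+0=7
L[7]='d': occ=0, LF[7]=C('d')+0=5+0=5
L[8]='a': occ=0, LF[8]=C('a')+0=3+0=3

Answer: 1 2 6 4 0 8 7 5 3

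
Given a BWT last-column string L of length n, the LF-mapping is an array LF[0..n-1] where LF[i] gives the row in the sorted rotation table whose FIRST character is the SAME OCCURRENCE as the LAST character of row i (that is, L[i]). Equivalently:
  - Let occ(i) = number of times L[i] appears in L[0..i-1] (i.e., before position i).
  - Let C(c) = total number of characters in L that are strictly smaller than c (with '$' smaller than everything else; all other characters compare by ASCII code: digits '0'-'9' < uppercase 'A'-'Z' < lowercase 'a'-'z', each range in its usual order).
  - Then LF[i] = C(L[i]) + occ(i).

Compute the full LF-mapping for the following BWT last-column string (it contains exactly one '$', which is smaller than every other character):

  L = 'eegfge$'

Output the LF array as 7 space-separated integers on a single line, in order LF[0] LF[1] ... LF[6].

Answer: 1 2 5 4 6 3 0

Derivation:
Char counts: '$':1, 'e':3, 'f':1, 'g':2
C (first-col start): C('$')=0, C('e')=1, C('f')=4, C('g')=5
L[0]='e': occ=0, LF[0]=C('e')+0=1+0=1
L[1]='e': occ=1, LF[1]=C('e')+1=1+1=2
L[2]='g': occ=0, LF[2]=C('g')+0=5+0=5
L[3]='f': occ=0, LF[3]=C('f')+0=4+0=4
L[4]='g': occ=1, LF[4]=C('g')+1=5+1=6
L[5]='e': occ=2, LF[5]=C('e')+2=1+2=3
L[6]='$': occ=0, LF[6]=C('$')+0=0+0=0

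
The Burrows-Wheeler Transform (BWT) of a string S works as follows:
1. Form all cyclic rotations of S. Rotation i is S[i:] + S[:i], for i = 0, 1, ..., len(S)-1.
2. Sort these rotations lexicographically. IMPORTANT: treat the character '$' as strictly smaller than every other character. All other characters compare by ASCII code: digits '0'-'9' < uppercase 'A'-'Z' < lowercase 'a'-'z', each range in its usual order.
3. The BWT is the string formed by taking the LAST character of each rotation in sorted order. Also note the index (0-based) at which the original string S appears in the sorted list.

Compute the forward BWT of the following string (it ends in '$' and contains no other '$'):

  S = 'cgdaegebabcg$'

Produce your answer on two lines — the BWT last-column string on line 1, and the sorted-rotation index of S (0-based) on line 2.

Answer: gbdeab$ggacce
6

Derivation:
All 13 rotations (rotation i = S[i:]+S[:i]):
  rot[0] = cgdaegebabcg$
  rot[1] = gdaegebabcg$c
  rot[2] = daegebabcg$cg
  rot[3] = aegebabcg$cgd
  rot[4] = egebabcg$cgda
  rot[5] = gebabcg$cgdae
  rot[6] = ebabcg$cgdaeg
  rot[7] = babcg$cgdaege
  rot[8] = abcg$cgdaegeb
  rot[9] = bcg$cgdaegeba
  rot[10] = cg$cgdaegebab
  rot[11] = g$cgdaegebabc
  rot[12] = $cgdaegebabcg
Sorted (with $ < everything):
  sorted[0] = $cgdaegebabcg  (last char: 'g')
  sorted[1] = abcg$cgdaegeb  (last char: 'b')
  sorted[2] = aegebabcg$cgd  (last char: 'd')
  sorted[3] = babcg$cgdaege  (last char: 'e')
  sorted[4] = bcg$cgdaegeba  (last char: 'a')
  sorted[5] = cg$cgdaegebab  (last char: 'b')
  sorted[6] = cgdaegebabcg$  (last char: '$')
  sorted[7] = daegebabcg$cg  (last char: 'g')
  sorted[8] = ebabcg$cgdaeg  (last char: 'g')
  sorted[9] = egebabcg$cgda  (last char: 'a')
  sorted[10] = g$cgdaegebabc  (last char: 'c')
  sorted[11] = gdaegebabcg$c  (last char: 'c')
  sorted[12] = gebabcg$cgdae  (last char: 'e')
Last column: gbdeab$ggacce
Original string S is at sorted index 6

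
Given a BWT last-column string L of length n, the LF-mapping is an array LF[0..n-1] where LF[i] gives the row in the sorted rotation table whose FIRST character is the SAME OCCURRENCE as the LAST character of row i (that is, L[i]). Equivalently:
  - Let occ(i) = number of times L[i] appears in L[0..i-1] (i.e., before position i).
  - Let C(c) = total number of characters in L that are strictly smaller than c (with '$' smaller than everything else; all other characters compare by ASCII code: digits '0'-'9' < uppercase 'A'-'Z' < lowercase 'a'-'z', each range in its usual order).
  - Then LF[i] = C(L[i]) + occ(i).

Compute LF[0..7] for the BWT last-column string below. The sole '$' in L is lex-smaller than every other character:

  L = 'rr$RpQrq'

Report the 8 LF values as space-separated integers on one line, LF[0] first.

Char counts: '$':1, 'Q':1, 'R':1, 'p':1, 'q':1, 'r':3
C (first-col start): C('$')=0, C('Q')=1, C('R')=2, C('p')=3, C('q')=4, C('r')=5
L[0]='r': occ=0, LF[0]=C('r')+0=5+0=5
L[1]='r': occ=1, LF[1]=C('r')+1=5+1=6
L[2]='$': occ=0, LF[2]=C('$')+0=0+0=0
L[3]='R': occ=0, LF[3]=C('R')+0=2+0=2
L[4]='p': occ=0, LF[4]=C('p')+0=3+0=3
L[5]='Q': occ=0, LF[5]=C('Q')+0=1+0=1
L[6]='r': occ=2, LF[6]=C('r')+2=5+2=7
L[7]='q': occ=0, LF[7]=C('q')+0=4+0=4

Answer: 5 6 0 2 3 1 7 4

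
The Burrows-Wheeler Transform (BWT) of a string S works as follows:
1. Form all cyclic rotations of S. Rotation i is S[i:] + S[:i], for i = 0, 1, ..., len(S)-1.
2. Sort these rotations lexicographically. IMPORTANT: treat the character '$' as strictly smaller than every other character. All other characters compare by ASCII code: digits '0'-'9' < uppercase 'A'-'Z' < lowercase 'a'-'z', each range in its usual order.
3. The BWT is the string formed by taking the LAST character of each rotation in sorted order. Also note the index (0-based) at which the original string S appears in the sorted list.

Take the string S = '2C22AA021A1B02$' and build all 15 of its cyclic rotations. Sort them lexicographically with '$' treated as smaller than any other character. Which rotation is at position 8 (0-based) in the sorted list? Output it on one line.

All 15 rotations (rotation i = S[i:]+S[:i]):
  rot[0] = 2C22AA021A1B02$
  rot[1] = C22AA021A1B02$2
  rot[2] = 22AA021A1B02$2C
  rot[3] = 2AA021A1B02$2C2
  rot[4] = AA021A1B02$2C22
  rot[5] = A021A1B02$2C22A
  rot[6] = 021A1B02$2C22AA
  rot[7] = 21A1B02$2C22AA0
  rot[8] = 1A1B02$2C22AA02
  rot[9] = A1B02$2C22AA021
  rot[10] = 1B02$2C22AA021A
  rot[11] = B02$2C22AA021A1
  rot[12] = 02$2C22AA021A1B
  rot[13] = 2$2C22AA021A1B0
  rot[14] = $2C22AA021A1B02
Sorted (with $ < everything):
  sorted[0] = $2C22AA021A1B02
  sorted[1] = 02$2C22AA021A1B
  sorted[2] = 021A1B02$2C22AA
  sorted[3] = 1A1B02$2C22AA02
  sorted[4] = 1B02$2C22AA021A
  sorted[5] = 2$2C22AA021A1B0
  sorted[6] = 21A1B02$2C22AA0
  sorted[7] = 22AA021A1B02$2C
  sorted[8] = 2AA021A1B02$2C2
  sorted[9] = 2C22AA021A1B02$
  sorted[10] = A021A1B02$2C22A
  sorted[11] = A1B02$2C22AA021
  sorted[12] = AA021A1B02$2C22
  sorted[13] = B02$2C22AA021A1
  sorted[14] = C22AA021A1B02$2
sorted[8] = 2AA021A1B02$2C2

Answer: 2AA021A1B02$2C2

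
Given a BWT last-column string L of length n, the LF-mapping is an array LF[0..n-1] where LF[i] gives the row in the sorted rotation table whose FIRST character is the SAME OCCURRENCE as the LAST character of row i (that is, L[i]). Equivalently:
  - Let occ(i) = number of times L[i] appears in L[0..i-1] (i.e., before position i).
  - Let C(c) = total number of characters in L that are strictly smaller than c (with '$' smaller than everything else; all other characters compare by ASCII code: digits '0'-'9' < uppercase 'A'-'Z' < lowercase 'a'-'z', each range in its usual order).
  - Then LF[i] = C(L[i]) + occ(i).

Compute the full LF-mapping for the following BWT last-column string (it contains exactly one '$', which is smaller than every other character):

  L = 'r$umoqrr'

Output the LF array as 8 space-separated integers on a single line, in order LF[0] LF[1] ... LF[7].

Char counts: '$':1, 'm':1, 'o':1, 'q':1, 'r':3, 'u':1
C (first-col start): C('$')=0, C('m')=1, C('o')=2, C('q')=3, C('r')=4, C('u')=7
L[0]='r': occ=0, LF[0]=C('r')+0=4+0=4
L[1]='$': occ=0, LF[1]=C('$')+0=0+0=0
L[2]='u': occ=0, LF[2]=C('u')+0=7+0=7
L[3]='m': occ=0, LF[3]=C('m')+0=1+0=1
L[4]='o': occ=0, LF[4]=C('o')+0=2+0=2
L[5]='q': occ=0, LF[5]=C('q')+0=3+0=3
L[6]='r': occ=1, LF[6]=C('r')+1=4+1=5
L[7]='r': occ=2, LF[7]=C('r')+2=4+2=6

Answer: 4 0 7 1 2 3 5 6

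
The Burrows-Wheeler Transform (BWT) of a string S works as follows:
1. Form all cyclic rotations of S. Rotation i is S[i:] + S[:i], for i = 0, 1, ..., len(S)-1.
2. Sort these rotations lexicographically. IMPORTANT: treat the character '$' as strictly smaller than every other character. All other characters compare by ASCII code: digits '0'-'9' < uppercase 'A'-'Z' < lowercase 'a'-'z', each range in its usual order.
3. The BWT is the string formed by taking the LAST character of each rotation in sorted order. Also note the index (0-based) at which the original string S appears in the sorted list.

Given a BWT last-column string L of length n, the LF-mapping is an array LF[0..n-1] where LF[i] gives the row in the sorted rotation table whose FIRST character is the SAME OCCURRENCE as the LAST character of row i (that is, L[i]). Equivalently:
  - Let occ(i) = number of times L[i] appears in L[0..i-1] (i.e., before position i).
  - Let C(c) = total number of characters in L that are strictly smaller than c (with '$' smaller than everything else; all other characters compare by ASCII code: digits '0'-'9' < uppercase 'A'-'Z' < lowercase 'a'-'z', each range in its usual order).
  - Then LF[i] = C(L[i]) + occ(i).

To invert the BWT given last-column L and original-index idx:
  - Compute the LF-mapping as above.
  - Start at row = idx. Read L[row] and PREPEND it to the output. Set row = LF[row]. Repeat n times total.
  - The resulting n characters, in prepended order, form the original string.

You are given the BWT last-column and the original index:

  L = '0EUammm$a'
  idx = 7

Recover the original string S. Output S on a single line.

Answer: mammaUE0$

Derivation:
LF mapping: 1 2 3 4 6 7 8 0 5
Walk LF starting at row 7, prepending L[row]:
  step 1: row=7, L[7]='$', prepend. Next row=LF[7]=0
  step 2: row=0, L[0]='0', prepend. Next row=LF[0]=1
  step 3: row=1, L[1]='E', prepend. Next row=LF[1]=2
  step 4: row=2, L[2]='U', prepend. Next row=LF[2]=3
  step 5: row=3, L[3]='a', prepend. Next row=LF[3]=4
  step 6: row=4, L[4]='m', prepend. Next row=LF[4]=6
  step 7: row=6, L[6]='m', prepend. Next row=LF[6]=8
  step 8: row=8, L[8]='a', prepend. Next row=LF[8]=5
  step 9: row=5, L[5]='m', prepend. Next row=LF[5]=7
Reversed output: mammaUE0$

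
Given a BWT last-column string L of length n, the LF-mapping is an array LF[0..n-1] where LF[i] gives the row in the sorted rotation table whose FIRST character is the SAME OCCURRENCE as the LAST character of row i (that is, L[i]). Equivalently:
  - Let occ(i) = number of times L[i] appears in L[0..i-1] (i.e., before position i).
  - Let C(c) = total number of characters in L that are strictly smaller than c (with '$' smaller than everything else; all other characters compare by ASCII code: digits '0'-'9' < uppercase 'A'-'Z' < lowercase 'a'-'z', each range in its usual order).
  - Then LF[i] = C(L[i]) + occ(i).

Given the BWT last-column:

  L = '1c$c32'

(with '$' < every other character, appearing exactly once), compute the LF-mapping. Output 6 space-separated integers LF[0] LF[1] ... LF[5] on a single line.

Answer: 1 4 0 5 3 2

Derivation:
Char counts: '$':1, '1':1, '2':1, '3':1, 'c':2
C (first-col start): C('$')=0, C('1')=1, C('2')=2, C('3')=3, C('c')=4
L[0]='1': occ=0, LF[0]=C('1')+0=1+0=1
L[1]='c': occ=0, LF[1]=C('c')+0=4+0=4
L[2]='$': occ=0, LF[2]=C('$')+0=0+0=0
L[3]='c': occ=1, LF[3]=C('c')+1=4+1=5
L[4]='3': occ=0, LF[4]=C('3')+0=3+0=3
L[5]='2': occ=0, LF[5]=C('2')+0=2+0=2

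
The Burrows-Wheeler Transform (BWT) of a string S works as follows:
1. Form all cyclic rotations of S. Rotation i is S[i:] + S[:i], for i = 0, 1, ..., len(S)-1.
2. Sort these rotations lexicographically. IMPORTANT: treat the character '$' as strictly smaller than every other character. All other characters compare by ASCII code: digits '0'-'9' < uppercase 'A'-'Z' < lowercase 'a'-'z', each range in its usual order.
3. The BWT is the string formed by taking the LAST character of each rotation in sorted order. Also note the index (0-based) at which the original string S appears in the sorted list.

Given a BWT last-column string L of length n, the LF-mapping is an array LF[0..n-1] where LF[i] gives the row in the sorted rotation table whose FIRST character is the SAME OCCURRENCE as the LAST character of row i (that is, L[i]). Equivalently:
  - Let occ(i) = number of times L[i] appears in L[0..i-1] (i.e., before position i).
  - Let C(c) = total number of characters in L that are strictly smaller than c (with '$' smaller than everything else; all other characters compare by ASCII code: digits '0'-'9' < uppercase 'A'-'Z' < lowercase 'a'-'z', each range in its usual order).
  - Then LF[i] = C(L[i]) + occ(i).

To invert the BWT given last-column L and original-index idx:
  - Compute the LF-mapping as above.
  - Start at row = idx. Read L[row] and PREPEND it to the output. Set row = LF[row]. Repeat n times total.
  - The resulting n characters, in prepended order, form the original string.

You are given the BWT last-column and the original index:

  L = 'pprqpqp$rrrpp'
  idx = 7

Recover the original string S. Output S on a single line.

Answer: qppprrqprrpp$

Derivation:
LF mapping: 1 2 9 7 3 8 4 0 10 11 12 5 6
Walk LF starting at row 7, prepending L[row]:
  step 1: row=7, L[7]='$', prepend. Next row=LF[7]=0
  step 2: row=0, L[0]='p', prepend. Next row=LF[0]=1
  step 3: row=1, L[1]='p', prepend. Next row=LF[1]=2
  step 4: row=2, L[2]='r', prepend. Next row=LF[2]=9
  step 5: row=9, L[9]='r', prepend. Next row=LF[9]=11
  step 6: row=11, L[11]='p', prepend. Next row=LF[11]=5
  step 7: row=5, L[5]='q', prepend. Next row=LF[5]=8
  step 8: row=8, L[8]='r', prepend. Next row=LF[8]=10
  step 9: row=10, L[10]='r', prepend. Next row=LF[10]=12
  step 10: row=12, L[12]='p', prepend. Next row=LF[12]=6
  step 11: row=6, L[6]='p', prepend. Next row=LF[6]=4
  step 12: row=4, L[4]='p', prepend. Next row=LF[4]=3
  step 13: row=3, L[3]='q', prepend. Next row=LF[3]=7
Reversed output: qppprrqprrpp$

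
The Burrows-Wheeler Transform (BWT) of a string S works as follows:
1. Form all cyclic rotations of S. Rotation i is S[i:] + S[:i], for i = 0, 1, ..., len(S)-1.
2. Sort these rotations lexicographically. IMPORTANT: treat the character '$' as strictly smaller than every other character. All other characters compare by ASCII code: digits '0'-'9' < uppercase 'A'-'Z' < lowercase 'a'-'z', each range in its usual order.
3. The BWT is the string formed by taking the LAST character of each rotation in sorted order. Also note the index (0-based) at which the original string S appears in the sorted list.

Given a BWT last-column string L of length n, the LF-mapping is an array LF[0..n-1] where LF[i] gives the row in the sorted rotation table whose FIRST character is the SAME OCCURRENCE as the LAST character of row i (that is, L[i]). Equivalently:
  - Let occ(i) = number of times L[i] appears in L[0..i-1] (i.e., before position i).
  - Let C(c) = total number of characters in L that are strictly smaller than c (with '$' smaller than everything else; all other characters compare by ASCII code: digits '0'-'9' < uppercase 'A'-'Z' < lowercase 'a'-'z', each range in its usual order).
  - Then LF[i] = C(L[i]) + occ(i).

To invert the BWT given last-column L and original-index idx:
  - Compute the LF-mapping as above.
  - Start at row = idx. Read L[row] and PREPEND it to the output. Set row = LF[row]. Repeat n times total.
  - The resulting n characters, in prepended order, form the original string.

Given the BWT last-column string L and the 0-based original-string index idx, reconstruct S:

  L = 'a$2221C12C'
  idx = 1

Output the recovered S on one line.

Answer: 12221C2Ca$

Derivation:
LF mapping: 9 0 3 4 5 1 7 2 6 8
Walk LF starting at row 1, prepending L[row]:
  step 1: row=1, L[1]='$', prepend. Next row=LF[1]=0
  step 2: row=0, L[0]='a', prepend. Next row=LF[0]=9
  step 3: row=9, L[9]='C', prepend. Next row=LF[9]=8
  step 4: row=8, L[8]='2', prepend. Next row=LF[8]=6
  step 5: row=6, L[6]='C', prepend. Next row=LF[6]=7
  step 6: row=7, L[7]='1', prepend. Next row=LF[7]=2
  step 7: row=2, L[2]='2', prepend. Next row=LF[2]=3
  step 8: row=3, L[3]='2', prepend. Next row=LF[3]=4
  step 9: row=4, L[4]='2', prepend. Next row=LF[4]=5
  step 10: row=5, L[5]='1', prepend. Next row=LF[5]=1
Reversed output: 12221C2Ca$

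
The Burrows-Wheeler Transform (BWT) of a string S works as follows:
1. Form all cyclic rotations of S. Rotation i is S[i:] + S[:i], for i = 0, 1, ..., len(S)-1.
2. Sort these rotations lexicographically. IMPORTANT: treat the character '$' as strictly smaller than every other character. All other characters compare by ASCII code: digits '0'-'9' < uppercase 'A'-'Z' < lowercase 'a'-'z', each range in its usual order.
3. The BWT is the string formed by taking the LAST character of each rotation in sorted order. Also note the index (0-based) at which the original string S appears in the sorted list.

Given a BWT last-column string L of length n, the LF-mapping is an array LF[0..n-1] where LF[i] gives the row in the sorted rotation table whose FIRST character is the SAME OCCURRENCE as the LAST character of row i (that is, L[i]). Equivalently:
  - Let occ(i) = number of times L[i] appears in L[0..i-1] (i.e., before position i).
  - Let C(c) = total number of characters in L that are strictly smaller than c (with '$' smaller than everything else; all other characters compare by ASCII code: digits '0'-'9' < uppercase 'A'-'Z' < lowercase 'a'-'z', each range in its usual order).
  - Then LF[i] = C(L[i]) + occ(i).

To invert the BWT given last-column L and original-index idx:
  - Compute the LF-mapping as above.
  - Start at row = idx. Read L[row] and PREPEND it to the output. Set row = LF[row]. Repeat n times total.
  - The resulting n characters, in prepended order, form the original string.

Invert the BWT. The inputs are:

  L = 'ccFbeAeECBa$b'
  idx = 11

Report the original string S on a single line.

LF mapping: 9 10 5 7 11 1 12 4 3 2 6 0 8
Walk LF starting at row 11, prepending L[row]:
  step 1: row=11, L[11]='$', prepend. Next row=LF[11]=0
  step 2: row=0, L[0]='c', prepend. Next row=LF[0]=9
  step 3: row=9, L[9]='B', prepend. Next row=LF[9]=2
  step 4: row=2, L[2]='F', prepend. Next row=LF[2]=5
  step 5: row=5, L[5]='A', prepend. Next row=LF[5]=1
  step 6: row=1, L[1]='c', prepend. Next row=LF[1]=10
  step 7: row=10, L[10]='a', prepend. Next row=LF[10]=6
  step 8: row=6, L[6]='e', prepend. Next row=LF[6]=12
  step 9: row=12, L[12]='b', prepend. Next row=LF[12]=8
  step 10: row=8, L[8]='C', prepend. Next row=LF[8]=3
  step 11: row=3, L[3]='b', prepend. Next row=LF[3]=7
  step 12: row=7, L[7]='E', prepend. Next row=LF[7]=4
  step 13: row=4, L[4]='e', prepend. Next row=LF[4]=11
Reversed output: eEbCbeacAFBc$

Answer: eEbCbeacAFBc$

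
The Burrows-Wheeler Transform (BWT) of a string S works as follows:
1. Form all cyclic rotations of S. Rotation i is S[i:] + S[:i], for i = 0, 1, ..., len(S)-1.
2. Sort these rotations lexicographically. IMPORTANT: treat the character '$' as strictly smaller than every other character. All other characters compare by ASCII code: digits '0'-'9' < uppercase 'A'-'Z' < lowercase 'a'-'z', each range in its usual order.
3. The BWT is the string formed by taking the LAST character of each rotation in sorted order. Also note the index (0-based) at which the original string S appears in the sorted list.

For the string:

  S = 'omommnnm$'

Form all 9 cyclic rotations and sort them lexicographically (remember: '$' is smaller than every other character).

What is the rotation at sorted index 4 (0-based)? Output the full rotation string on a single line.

All 9 rotations (rotation i = S[i:]+S[:i]):
  rot[0] = omommnnm$
  rot[1] = mommnnm$o
  rot[2] = ommnnm$om
  rot[3] = mmnnm$omo
  rot[4] = mnnm$omom
  rot[5] = nnm$omomm
  rot[6] = nm$omommn
  rot[7] = m$omommnn
  rot[8] = $omommnnm
Sorted (with $ < everything):
  sorted[0] = $omommnnm
  sorted[1] = m$omommnn
  sorted[2] = mmnnm$omo
  sorted[3] = mnnm$omom
  sorted[4] = mommnnm$o
  sorted[5] = nm$omommn
  sorted[6] = nnm$omomm
  sorted[7] = ommnnm$om
  sorted[8] = omommnnm$
sorted[4] = mommnnm$o

Answer: mommnnm$o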